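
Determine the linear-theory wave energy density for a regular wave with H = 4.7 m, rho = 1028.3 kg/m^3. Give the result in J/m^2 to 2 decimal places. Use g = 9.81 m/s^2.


E = (1/8) * rho * g * H^2
E = (1/8) * 1028.3 * 9.81 * 4.7^2
E = 0.125 * 1028.3 * 9.81 * 22.0900
E = 27854.45 J/m^2

27854.45


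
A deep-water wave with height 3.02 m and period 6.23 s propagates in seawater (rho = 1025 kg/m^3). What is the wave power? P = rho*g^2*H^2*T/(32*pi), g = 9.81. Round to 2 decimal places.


P = rho * g^2 * H^2 * T / (32 * pi)
P = 1025 * 9.81^2 * 3.02^2 * 6.23 / (32 * pi)
P = 1025 * 96.2361 * 9.1204 * 6.23 / 100.53096
P = 55752.45 W/m

55752.45


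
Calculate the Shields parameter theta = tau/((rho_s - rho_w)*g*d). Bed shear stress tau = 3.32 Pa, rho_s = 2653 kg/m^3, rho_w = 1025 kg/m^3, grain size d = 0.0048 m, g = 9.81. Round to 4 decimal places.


theta = tau / ((rho_s - rho_w) * g * d)
rho_s - rho_w = 2653 - 1025 = 1628
Denominator = 1628 * 9.81 * 0.0048 = 76.659264
theta = 3.32 / 76.659264
theta = 0.0433

0.0433


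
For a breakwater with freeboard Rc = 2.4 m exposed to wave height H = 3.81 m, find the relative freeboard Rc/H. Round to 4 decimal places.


Relative freeboard = Rc / H
= 2.4 / 3.81
= 0.6299

0.6299


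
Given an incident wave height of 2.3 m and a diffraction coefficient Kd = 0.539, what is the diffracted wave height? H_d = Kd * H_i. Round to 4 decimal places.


H_d = Kd * H_i
H_d = 0.539 * 2.3
H_d = 1.2397 m

1.2397


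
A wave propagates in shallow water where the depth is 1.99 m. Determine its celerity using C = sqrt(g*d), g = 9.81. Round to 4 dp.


Using the shallow-water approximation:
C = sqrt(g * d) = sqrt(9.81 * 1.99)
C = sqrt(19.5219)
C = 4.4184 m/s

4.4184


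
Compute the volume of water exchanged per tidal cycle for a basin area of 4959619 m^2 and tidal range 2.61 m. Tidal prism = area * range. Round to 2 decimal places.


Tidal prism = Area * Tidal range
P = 4959619 * 2.61
P = 12944605.59 m^3

12944605.59


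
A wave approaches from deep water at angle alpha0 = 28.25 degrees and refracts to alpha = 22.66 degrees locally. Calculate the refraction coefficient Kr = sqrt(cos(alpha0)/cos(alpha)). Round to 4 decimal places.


Kr = sqrt(cos(alpha0) / cos(alpha))
cos(28.25) = 0.880891
cos(22.66) = 0.922807
Kr = sqrt(0.880891 / 0.922807)
Kr = sqrt(0.954577)
Kr = 0.9770

0.9770


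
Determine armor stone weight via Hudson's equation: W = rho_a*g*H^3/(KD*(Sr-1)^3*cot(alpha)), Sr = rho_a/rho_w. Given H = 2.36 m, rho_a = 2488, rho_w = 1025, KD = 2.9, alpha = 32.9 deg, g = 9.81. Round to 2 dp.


Sr = rho_a / rho_w = 2488 / 1025 = 2.427317
(Sr - 1) = 1.427317
(Sr - 1)^3 = 2.907779
cot(32.9) = 1 / tan(32.9) = 1 / 0.646929 = 1.545765
Numerator = 2488 * 9.81 * 2.36^3 = 320815.5366
Denominator = 2.9 * 2.907779 * 1.545765 = 13.034751
W = 320815.5366 / 13.034751
W = 24612.32 N

24612.32


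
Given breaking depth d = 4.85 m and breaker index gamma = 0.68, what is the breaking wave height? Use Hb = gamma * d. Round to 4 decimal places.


Hb = gamma * d
Hb = 0.68 * 4.85
Hb = 3.2980 m

3.2980


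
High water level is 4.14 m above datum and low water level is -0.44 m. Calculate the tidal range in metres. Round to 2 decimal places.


Tidal range = High water - Low water
Tidal range = 4.14 - (-0.44)
Tidal range = 4.58 m

4.58


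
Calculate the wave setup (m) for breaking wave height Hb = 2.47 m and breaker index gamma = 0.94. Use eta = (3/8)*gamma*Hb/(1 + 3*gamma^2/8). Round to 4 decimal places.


eta = (3/8) * gamma * Hb / (1 + 3*gamma^2/8)
Numerator = (3/8) * 0.94 * 2.47 = 0.870675
Denominator = 1 + 3*0.94^2/8 = 1 + 0.331350 = 1.331350
eta = 0.870675 / 1.331350
eta = 0.6540 m

0.6540


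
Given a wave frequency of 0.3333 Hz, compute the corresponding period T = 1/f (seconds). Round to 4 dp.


T = 1 / f
T = 1 / 0.3333
T = 3.0003 s

3.0003


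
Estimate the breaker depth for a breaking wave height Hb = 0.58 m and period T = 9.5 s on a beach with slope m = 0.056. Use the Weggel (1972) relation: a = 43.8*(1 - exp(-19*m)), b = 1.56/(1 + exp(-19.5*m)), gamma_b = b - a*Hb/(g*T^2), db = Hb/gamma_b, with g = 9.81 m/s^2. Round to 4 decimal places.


a = 43.8 * (1 - exp(-19 * m))
exp(-19 * 0.056) = exp(-1.0640) = 0.345073
a = 43.8 * (1 - 0.345073) = 28.685813
b = 1.56 / (1 + exp(-19.5 * m))
exp(-19.5 * 0.056) = exp(-1.0920) = 0.335545
b = 1.56 / (1 + 0.335545) = 1.168063
Hb / (g * T^2) = 0.58 / (9.81 * 9.5^2) = 0.58 / 885.3525 = 0.00065511
gamma_b = b - a * Hb/(g*T^2) = 1.168063 - 28.685813 * 0.00065511 = 1.149270
db = Hb / gamma_b = 0.58 / 1.149270
db = 0.5047 m

0.5047


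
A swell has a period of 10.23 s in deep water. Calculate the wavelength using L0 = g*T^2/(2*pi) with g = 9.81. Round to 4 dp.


L0 = g * T^2 / (2 * pi)
L0 = 9.81 * 10.23^2 / (2 * pi)
L0 = 9.81 * 104.6529 / 6.28319
L0 = 1026.6449 / 6.28319
L0 = 163.3956 m

163.3956


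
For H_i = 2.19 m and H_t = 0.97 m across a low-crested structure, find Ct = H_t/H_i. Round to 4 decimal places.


Ct = H_t / H_i
Ct = 0.97 / 2.19
Ct = 0.4429

0.4429


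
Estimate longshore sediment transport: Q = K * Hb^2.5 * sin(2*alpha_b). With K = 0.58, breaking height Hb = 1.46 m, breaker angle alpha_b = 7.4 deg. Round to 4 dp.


Q = K * Hb^2.5 * sin(2 * alpha_b)
Hb^2.5 = 1.46^2.5 = 2.575622
sin(2 * 7.4) = sin(14.8) = 0.255446
Q = 0.58 * 2.575622 * 0.255446
Q = 0.3816 m^3/s

0.3816


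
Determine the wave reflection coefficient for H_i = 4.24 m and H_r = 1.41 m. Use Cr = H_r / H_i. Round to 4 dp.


Cr = H_r / H_i
Cr = 1.41 / 4.24
Cr = 0.3325

0.3325


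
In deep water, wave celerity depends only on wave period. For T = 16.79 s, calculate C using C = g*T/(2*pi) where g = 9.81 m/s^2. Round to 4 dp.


We use the deep-water celerity formula:
C = g * T / (2 * pi)
C = 9.81 * 16.79 / (2 * 3.14159...)
C = 164.709900 / 6.283185
C = 26.2144 m/s

26.2144


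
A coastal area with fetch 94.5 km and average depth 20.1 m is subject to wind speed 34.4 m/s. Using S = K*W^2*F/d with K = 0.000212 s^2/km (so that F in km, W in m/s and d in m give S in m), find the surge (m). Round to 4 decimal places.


S = K * W^2 * F / d
W^2 = 34.4^2 = 1183.36
S = 0.000212 * 1183.36 * 94.5 / 20.1
Numerator = 0.000212 * 1183.36 * 94.5 = 23.707434
S = 23.707434 / 20.1 = 1.1795 m

1.1795


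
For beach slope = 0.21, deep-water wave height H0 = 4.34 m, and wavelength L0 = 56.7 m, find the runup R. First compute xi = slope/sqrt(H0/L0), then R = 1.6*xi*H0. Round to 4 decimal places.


xi = slope / sqrt(H0/L0)
H0/L0 = 4.34/56.7 = 0.076543
sqrt(0.076543) = 0.276664
xi = 0.21 / 0.276664 = 0.759042
R = 1.6 * xi * H0 = 1.6 * 0.759042 * 4.34
R = 5.2708 m

5.2708


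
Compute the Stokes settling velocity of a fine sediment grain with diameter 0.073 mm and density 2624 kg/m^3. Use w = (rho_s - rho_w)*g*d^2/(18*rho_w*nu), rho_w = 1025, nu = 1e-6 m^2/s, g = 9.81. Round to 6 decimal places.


w = (rho_s - rho_w) * g * d^2 / (18 * rho_w * nu)
d = 0.073 mm = 0.000073 m
rho_s - rho_w = 2624 - 1025 = 1599
Numerator = 1599 * 9.81 * (0.000073)^2 = 0.000083591707
Denominator = 18 * 1025 * 1e-6 = 0.018450
w = 0.004531 m/s

0.004531


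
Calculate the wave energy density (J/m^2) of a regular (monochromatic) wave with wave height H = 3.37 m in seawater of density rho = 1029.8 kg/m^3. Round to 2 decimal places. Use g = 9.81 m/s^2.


E = (1/8) * rho * g * H^2
E = (1/8) * 1029.8 * 9.81 * 3.37^2
E = 0.125 * 1029.8 * 9.81 * 11.3569
E = 14341.41 J/m^2

14341.41


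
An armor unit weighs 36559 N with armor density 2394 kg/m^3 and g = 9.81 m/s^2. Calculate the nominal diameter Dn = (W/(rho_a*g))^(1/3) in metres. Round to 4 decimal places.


V = W / (rho_a * g)
V = 36559 / (2394 * 9.81)
V = 36559 / 23485.14
V = 1.556686 m^3
Dn = V^(1/3) = 1.556686^(1/3)
Dn = 1.1590 m

1.1590


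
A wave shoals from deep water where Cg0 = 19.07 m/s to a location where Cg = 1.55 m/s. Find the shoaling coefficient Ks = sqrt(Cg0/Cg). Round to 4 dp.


Ks = sqrt(Cg0 / Cg)
Ks = sqrt(19.07 / 1.55)
Ks = sqrt(12.3032)
Ks = 3.5076

3.5076


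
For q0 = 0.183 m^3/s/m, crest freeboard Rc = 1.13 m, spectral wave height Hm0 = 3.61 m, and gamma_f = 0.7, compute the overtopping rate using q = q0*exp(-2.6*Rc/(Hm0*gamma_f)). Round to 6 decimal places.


q = q0 * exp(-2.6 * Rc / (Hm0 * gamma_f))
Exponent = -2.6 * 1.13 / (3.61 * 0.7)
= -2.6 * 1.13 / 2.5270
= -1.162643
exp(-1.162643) = 0.312659
q = 0.183 * 0.312659
q = 0.057217 m^3/s/m

0.057217


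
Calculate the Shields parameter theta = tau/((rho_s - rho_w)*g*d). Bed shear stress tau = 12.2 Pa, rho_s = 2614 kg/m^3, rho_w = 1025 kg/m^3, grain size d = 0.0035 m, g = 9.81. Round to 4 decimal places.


theta = tau / ((rho_s - rho_w) * g * d)
rho_s - rho_w = 2614 - 1025 = 1589
Denominator = 1589 * 9.81 * 0.0035 = 54.558315
theta = 12.2 / 54.558315
theta = 0.2236

0.2236


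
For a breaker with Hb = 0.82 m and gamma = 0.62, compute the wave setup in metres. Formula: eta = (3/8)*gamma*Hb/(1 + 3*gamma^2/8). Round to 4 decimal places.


eta = (3/8) * gamma * Hb / (1 + 3*gamma^2/8)
Numerator = (3/8) * 0.62 * 0.82 = 0.190650
Denominator = 1 + 3*0.62^2/8 = 1 + 0.144150 = 1.144150
eta = 0.190650 / 1.144150
eta = 0.1666 m

0.1666


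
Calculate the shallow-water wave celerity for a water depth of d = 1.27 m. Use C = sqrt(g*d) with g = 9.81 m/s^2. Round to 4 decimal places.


Using the shallow-water approximation:
C = sqrt(g * d) = sqrt(9.81 * 1.27)
C = sqrt(12.4587)
C = 3.5297 m/s

3.5297


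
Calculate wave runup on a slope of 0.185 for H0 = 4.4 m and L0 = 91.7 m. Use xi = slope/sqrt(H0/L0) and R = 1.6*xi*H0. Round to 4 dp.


xi = slope / sqrt(H0/L0)
H0/L0 = 4.4/91.7 = 0.047983
sqrt(0.047983) = 0.219049
xi = 0.185 / 0.219049 = 0.844559
R = 1.6 * xi * H0 = 1.6 * 0.844559 * 4.4
R = 5.9457 m

5.9457


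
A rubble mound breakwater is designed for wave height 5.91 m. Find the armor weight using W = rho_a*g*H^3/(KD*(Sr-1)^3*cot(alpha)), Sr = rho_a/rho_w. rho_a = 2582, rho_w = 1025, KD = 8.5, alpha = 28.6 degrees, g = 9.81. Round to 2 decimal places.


Sr = rho_a / rho_w = 2582 / 1025 = 2.519024
(Sr - 1) = 1.519024
(Sr - 1)^3 = 3.505050
cot(28.6) = 1 / tan(28.6) = 1 / 0.545218 = 1.834130
Numerator = 2582 * 9.81 * 5.91^3 = 5228627.3219
Denominator = 8.5 * 3.505050 * 1.834130 = 54.644093
W = 5228627.3219 / 54.644093
W = 95685.13 N

95685.13


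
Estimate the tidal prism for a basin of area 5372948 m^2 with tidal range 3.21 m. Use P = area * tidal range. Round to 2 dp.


Tidal prism = Area * Tidal range
P = 5372948 * 3.21
P = 17247163.08 m^3

17247163.08


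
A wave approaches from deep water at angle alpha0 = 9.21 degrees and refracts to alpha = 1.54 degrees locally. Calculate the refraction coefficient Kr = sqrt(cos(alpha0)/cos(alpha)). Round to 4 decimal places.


Kr = sqrt(cos(alpha0) / cos(alpha))
cos(9.21) = 0.987108
cos(1.54) = 0.999639
Kr = sqrt(0.987108 / 0.999639)
Kr = sqrt(0.987465)
Kr = 0.9937

0.9937


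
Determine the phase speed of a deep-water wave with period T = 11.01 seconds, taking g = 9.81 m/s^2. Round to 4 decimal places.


We use the deep-water celerity formula:
C = g * T / (2 * pi)
C = 9.81 * 11.01 / (2 * 3.14159...)
C = 108.008100 / 6.283185
C = 17.1900 m/s

17.1900


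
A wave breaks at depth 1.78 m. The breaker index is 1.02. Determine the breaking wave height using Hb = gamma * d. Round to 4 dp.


Hb = gamma * d
Hb = 1.02 * 1.78
Hb = 1.8156 m

1.8156


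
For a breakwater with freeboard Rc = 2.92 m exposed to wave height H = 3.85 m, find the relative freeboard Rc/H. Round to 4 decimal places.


Relative freeboard = Rc / H
= 2.92 / 3.85
= 0.7584

0.7584


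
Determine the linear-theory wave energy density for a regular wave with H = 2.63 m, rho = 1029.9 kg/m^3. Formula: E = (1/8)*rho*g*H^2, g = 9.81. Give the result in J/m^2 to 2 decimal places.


E = (1/8) * rho * g * H^2
E = (1/8) * 1029.9 * 9.81 * 2.63^2
E = 0.125 * 1029.9 * 9.81 * 6.9169
E = 8735.46 J/m^2

8735.46


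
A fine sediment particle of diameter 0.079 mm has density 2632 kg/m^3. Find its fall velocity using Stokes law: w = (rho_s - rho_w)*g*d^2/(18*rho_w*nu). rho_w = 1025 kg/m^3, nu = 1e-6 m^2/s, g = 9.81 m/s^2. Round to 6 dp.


w = (rho_s - rho_w) * g * d^2 / (18 * rho_w * nu)
d = 0.079 mm = 0.000079 m
rho_s - rho_w = 2632 - 1025 = 1607
Numerator = 1607 * 9.81 * (0.000079)^2 = 0.000098387305
Denominator = 18 * 1025 * 1e-6 = 0.018450
w = 0.005333 m/s

0.005333


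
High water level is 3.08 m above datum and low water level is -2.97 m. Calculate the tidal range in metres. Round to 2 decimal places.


Tidal range = High water - Low water
Tidal range = 3.08 - (-2.97)
Tidal range = 6.05 m

6.05


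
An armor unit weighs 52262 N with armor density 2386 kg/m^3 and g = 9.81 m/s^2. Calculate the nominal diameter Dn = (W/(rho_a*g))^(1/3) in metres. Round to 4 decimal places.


V = W / (rho_a * g)
V = 52262 / (2386 * 9.81)
V = 52262 / 23406.66
V = 2.232783 m^3
Dn = V^(1/3) = 2.232783^(1/3)
Dn = 1.3070 m

1.3070


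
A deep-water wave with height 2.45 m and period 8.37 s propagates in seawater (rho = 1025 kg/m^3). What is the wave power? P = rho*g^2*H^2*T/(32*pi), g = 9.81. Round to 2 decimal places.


P = rho * g^2 * H^2 * T / (32 * pi)
P = 1025 * 9.81^2 * 2.45^2 * 8.37 / (32 * pi)
P = 1025 * 96.2361 * 6.0025 * 8.37 / 100.53096
P = 49296.91 W/m

49296.91


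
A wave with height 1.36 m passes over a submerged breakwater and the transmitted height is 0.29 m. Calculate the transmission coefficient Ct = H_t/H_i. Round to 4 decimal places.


Ct = H_t / H_i
Ct = 0.29 / 1.36
Ct = 0.2132

0.2132


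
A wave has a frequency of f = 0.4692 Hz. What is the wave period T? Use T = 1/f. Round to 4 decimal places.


T = 1 / f
T = 1 / 0.4692
T = 2.1313 s

2.1313


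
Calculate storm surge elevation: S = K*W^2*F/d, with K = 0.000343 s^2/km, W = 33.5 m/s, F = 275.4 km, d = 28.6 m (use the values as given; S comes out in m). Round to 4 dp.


S = K * W^2 * F / d
W^2 = 33.5^2 = 1122.25
S = 0.000343 * 1122.25 * 275.4 / 28.6
Numerator = 0.000343 * 1122.25 * 275.4 = 106.010204
S = 106.010204 / 28.6 = 3.7067 m

3.7067


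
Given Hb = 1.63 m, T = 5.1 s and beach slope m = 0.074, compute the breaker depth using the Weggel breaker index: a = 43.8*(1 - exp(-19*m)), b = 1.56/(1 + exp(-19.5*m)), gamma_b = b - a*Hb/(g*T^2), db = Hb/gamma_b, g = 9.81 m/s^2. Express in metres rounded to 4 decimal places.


a = 43.8 * (1 - exp(-19 * m))
exp(-19 * 0.074) = exp(-1.4060) = 0.245122
a = 43.8 * (1 - 0.245122) = 33.063665
b = 1.56 / (1 + exp(-19.5 * m))
exp(-19.5 * 0.074) = exp(-1.4430) = 0.236218
b = 1.56 / (1 + 0.236218) = 1.261913
Hb / (g * T^2) = 1.63 / (9.81 * 5.1^2) = 1.63 / 255.1581 = 0.00638820
gamma_b = b - a * Hb/(g*T^2) = 1.261913 - 33.063665 * 0.00638820 = 1.050696
db = Hb / gamma_b = 1.63 / 1.050696
db = 1.5514 m

1.5514


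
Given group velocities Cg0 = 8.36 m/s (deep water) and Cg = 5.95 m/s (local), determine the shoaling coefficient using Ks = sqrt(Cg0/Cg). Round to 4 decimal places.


Ks = sqrt(Cg0 / Cg)
Ks = sqrt(8.36 / 5.95)
Ks = sqrt(1.4050)
Ks = 1.1853

1.1853


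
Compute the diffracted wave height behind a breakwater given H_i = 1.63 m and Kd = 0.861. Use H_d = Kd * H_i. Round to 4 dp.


H_d = Kd * H_i
H_d = 0.861 * 1.63
H_d = 1.4034 m

1.4034


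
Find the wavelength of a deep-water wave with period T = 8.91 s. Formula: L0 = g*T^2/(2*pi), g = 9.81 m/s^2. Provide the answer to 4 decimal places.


L0 = g * T^2 / (2 * pi)
L0 = 9.81 * 8.91^2 / (2 * pi)
L0 = 9.81 * 79.3881 / 6.28319
L0 = 778.7973 / 6.28319
L0 = 123.9494 m

123.9494


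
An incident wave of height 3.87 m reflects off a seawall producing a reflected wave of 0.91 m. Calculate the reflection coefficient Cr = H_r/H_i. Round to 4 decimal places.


Cr = H_r / H_i
Cr = 0.91 / 3.87
Cr = 0.2351

0.2351


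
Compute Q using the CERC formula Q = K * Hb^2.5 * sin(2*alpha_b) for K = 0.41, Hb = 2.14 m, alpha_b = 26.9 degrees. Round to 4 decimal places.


Q = K * Hb^2.5 * sin(2 * alpha_b)
Hb^2.5 = 2.14^2.5 = 6.699377
sin(2 * 26.9) = sin(53.8) = 0.806960
Q = 0.41 * 6.699377 * 0.806960
Q = 2.2165 m^3/s

2.2165


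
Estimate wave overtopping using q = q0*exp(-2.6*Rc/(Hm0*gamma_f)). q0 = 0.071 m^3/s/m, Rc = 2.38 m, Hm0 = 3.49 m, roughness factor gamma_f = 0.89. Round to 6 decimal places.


q = q0 * exp(-2.6 * Rc / (Hm0 * gamma_f))
Exponent = -2.6 * 2.38 / (3.49 * 0.89)
= -2.6 * 2.38 / 3.1061
= -1.992209
exp(-1.992209) = 0.136394
q = 0.071 * 0.136394
q = 0.009684 m^3/s/m

0.009684


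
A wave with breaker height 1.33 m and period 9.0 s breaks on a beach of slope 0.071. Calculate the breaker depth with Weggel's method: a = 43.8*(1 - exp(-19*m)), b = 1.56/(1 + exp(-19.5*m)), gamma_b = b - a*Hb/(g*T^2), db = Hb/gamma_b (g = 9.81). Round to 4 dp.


a = 43.8 * (1 - exp(-19 * m))
exp(-19 * 0.071) = exp(-1.3490) = 0.259500
a = 43.8 * (1 - 0.259500) = 32.433916
b = 1.56 / (1 + exp(-19.5 * m))
exp(-19.5 * 0.071) = exp(-1.3845) = 0.250449
b = 1.56 / (1 + 0.250449) = 1.247552
Hb / (g * T^2) = 1.33 / (9.81 * 9.0^2) = 1.33 / 794.6100 = 0.00167378
gamma_b = b - a * Hb/(g*T^2) = 1.247552 - 32.433916 * 0.00167378 = 1.193265
db = Hb / gamma_b = 1.33 / 1.193265
db = 1.1146 m

1.1146


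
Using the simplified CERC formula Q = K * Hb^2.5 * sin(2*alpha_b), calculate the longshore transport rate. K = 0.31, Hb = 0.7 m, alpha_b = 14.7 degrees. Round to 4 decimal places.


Q = K * Hb^2.5 * sin(2 * alpha_b)
Hb^2.5 = 0.7^2.5 = 0.409963
sin(2 * 14.7) = sin(29.4) = 0.490904
Q = 0.31 * 0.409963 * 0.490904
Q = 0.0624 m^3/s

0.0624


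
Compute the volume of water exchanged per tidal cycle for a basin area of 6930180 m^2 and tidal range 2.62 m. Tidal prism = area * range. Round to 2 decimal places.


Tidal prism = Area * Tidal range
P = 6930180 * 2.62
P = 18157071.60 m^3

18157071.60


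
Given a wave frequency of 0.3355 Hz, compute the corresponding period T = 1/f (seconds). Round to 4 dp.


T = 1 / f
T = 1 / 0.3355
T = 2.9806 s

2.9806


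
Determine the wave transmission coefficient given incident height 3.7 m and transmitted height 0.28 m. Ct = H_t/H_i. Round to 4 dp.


Ct = H_t / H_i
Ct = 0.28 / 3.7
Ct = 0.0757

0.0757


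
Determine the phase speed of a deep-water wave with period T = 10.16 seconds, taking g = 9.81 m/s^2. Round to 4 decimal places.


We use the deep-water celerity formula:
C = g * T / (2 * pi)
C = 9.81 * 10.16 / (2 * 3.14159...)
C = 99.669600 / 6.283185
C = 15.8629 m/s

15.8629


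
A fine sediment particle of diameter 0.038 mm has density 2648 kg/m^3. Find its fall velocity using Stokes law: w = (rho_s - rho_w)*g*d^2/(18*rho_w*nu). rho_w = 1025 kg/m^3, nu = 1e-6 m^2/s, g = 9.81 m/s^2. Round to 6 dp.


w = (rho_s - rho_w) * g * d^2 / (18 * rho_w * nu)
d = 0.038 mm = 0.000038 m
rho_s - rho_w = 2648 - 1025 = 1623
Numerator = 1623 * 9.81 * (0.000038)^2 = 0.000022990834
Denominator = 18 * 1025 * 1e-6 = 0.018450
w = 0.001246 m/s

0.001246


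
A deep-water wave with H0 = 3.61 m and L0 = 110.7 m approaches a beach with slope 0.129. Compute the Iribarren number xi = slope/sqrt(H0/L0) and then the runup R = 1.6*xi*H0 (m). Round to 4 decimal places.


xi = slope / sqrt(H0/L0)
H0/L0 = 3.61/110.7 = 0.032611
sqrt(0.032611) = 0.180584
xi = 0.129 / 0.180584 = 0.714348
R = 1.6 * xi * H0 = 1.6 * 0.714348 * 3.61
R = 4.1261 m

4.1261


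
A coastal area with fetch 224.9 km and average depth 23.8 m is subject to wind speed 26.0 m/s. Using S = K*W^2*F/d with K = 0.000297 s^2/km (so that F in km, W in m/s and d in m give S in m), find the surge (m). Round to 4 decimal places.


S = K * W^2 * F / d
W^2 = 26.0^2 = 676.00
S = 0.000297 * 676.00 * 224.9 / 23.8
Numerator = 0.000297 * 676.00 * 224.9 = 45.153623
S = 45.153623 / 23.8 = 1.8972 m

1.8972


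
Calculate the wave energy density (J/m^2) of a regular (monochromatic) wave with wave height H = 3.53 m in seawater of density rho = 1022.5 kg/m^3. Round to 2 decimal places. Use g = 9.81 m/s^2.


E = (1/8) * rho * g * H^2
E = (1/8) * 1022.5 * 9.81 * 3.53^2
E = 0.125 * 1022.5 * 9.81 * 12.4609
E = 15623.98 J/m^2

15623.98


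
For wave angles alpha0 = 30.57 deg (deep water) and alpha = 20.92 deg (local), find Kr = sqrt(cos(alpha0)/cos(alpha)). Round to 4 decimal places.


Kr = sqrt(cos(alpha0) / cos(alpha))
cos(30.57) = 0.861008
cos(20.92) = 0.934080
Kr = sqrt(0.861008 / 0.934080)
Kr = sqrt(0.921772)
Kr = 0.9601

0.9601


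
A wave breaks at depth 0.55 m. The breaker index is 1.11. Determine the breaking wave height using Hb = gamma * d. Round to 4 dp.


Hb = gamma * d
Hb = 1.11 * 0.55
Hb = 0.6105 m

0.6105


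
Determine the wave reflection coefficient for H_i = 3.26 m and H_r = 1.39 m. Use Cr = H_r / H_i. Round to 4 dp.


Cr = H_r / H_i
Cr = 1.39 / 3.26
Cr = 0.4264

0.4264


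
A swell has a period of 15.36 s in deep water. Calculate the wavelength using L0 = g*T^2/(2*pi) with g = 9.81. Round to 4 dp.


L0 = g * T^2 / (2 * pi)
L0 = 9.81 * 15.36^2 / (2 * pi)
L0 = 9.81 * 235.9296 / 6.28319
L0 = 2314.4694 / 6.28319
L0 = 368.3592 m

368.3592


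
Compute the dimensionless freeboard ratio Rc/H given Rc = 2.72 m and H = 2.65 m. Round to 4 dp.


Relative freeboard = Rc / H
= 2.72 / 2.65
= 1.0264

1.0264


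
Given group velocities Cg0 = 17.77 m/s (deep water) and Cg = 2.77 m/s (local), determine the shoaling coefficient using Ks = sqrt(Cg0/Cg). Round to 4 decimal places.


Ks = sqrt(Cg0 / Cg)
Ks = sqrt(17.77 / 2.77)
Ks = sqrt(6.4152)
Ks = 2.5328

2.5328


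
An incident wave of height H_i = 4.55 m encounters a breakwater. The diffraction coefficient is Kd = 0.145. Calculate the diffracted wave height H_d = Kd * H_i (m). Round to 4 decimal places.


H_d = Kd * H_i
H_d = 0.145 * 4.55
H_d = 0.6598 m

0.6598


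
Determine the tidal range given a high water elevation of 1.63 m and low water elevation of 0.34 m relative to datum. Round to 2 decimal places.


Tidal range = High water - Low water
Tidal range = 1.63 - (0.34)
Tidal range = 1.29 m

1.29


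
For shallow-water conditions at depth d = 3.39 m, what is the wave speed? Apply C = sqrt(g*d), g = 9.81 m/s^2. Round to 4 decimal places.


Using the shallow-water approximation:
C = sqrt(g * d) = sqrt(9.81 * 3.39)
C = sqrt(33.2559)
C = 5.7668 m/s

5.7668


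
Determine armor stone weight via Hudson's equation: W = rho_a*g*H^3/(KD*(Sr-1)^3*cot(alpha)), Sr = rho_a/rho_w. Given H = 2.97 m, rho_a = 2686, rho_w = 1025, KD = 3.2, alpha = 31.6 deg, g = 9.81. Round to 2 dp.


Sr = rho_a / rho_w = 2686 / 1025 = 2.620488
(Sr - 1) = 1.620488
(Sr - 1)^3 = 4.255370
cot(31.6) = 1 / tan(31.6) = 1 / 0.615204 = 1.625477
Numerator = 2686 * 9.81 * 2.97^3 = 690310.3162
Denominator = 3.2 * 4.255370 * 1.625477 = 22.134415
W = 690310.3162 / 22.134415
W = 31187.19 N

31187.19


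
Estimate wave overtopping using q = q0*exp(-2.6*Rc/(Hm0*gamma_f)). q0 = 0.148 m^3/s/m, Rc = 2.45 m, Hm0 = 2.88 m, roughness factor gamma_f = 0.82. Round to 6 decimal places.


q = q0 * exp(-2.6 * Rc / (Hm0 * gamma_f))
Exponent = -2.6 * 2.45 / (2.88 * 0.82)
= -2.6 * 2.45 / 2.3616
= -2.697324
exp(-2.697324) = 0.067386
q = 0.148 * 0.067386
q = 0.009973 m^3/s/m

0.009973


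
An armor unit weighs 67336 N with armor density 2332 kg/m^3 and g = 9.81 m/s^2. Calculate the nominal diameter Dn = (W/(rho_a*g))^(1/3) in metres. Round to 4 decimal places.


V = W / (rho_a * g)
V = 67336 / (2332 * 9.81)
V = 67336 / 22876.92
V = 2.943403 m^3
Dn = V^(1/3) = 2.943403^(1/3)
Dn = 1.4331 m

1.4331


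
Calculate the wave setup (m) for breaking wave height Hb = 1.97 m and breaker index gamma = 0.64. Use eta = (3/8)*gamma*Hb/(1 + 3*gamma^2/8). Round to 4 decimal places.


eta = (3/8) * gamma * Hb / (1 + 3*gamma^2/8)
Numerator = (3/8) * 0.64 * 1.97 = 0.472800
Denominator = 1 + 3*0.64^2/8 = 1 + 0.153600 = 1.153600
eta = 0.472800 / 1.153600
eta = 0.4098 m

0.4098


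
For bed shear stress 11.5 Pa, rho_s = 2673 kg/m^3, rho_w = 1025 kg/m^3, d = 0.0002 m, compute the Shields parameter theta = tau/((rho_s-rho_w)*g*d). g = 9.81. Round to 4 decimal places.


theta = tau / ((rho_s - rho_w) * g * d)
rho_s - rho_w = 2673 - 1025 = 1648
Denominator = 1648 * 9.81 * 0.0002 = 3.233376
theta = 11.5 / 3.233376
theta = 3.5567

3.5567


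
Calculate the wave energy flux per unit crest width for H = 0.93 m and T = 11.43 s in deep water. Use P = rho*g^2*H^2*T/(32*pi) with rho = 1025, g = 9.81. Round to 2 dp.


P = rho * g^2 * H^2 * T / (32 * pi)
P = 1025 * 9.81^2 * 0.93^2 * 11.43 / (32 * pi)
P = 1025 * 96.2361 * 0.8649 * 11.43 / 100.53096
P = 9700.05 W/m

9700.05


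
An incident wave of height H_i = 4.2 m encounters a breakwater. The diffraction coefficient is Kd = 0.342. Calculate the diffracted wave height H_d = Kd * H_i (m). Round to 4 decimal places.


H_d = Kd * H_i
H_d = 0.342 * 4.2
H_d = 1.4364 m

1.4364


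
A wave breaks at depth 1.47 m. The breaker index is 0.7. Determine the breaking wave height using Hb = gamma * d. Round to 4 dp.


Hb = gamma * d
Hb = 0.7 * 1.47
Hb = 1.0290 m

1.0290


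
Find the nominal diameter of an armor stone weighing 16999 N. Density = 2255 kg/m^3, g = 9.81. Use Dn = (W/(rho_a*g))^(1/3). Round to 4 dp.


V = W / (rho_a * g)
V = 16999 / (2255 * 9.81)
V = 16999 / 22121.55
V = 0.768436 m^3
Dn = V^(1/3) = 0.768436^(1/3)
Dn = 0.9159 m

0.9159


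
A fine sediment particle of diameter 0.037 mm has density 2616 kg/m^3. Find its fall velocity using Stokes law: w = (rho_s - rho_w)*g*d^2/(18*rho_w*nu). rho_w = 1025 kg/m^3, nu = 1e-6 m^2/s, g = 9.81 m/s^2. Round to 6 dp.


w = (rho_s - rho_w) * g * d^2 / (18 * rho_w * nu)
d = 0.037 mm = 0.000037 m
rho_s - rho_w = 2616 - 1025 = 1591
Numerator = 1591 * 9.81 * (0.000037)^2 = 0.000021366955
Denominator = 18 * 1025 * 1e-6 = 0.018450
w = 0.001158 m/s

0.001158


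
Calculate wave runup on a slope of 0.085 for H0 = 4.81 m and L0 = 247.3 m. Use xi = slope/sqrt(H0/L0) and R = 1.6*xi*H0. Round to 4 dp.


xi = slope / sqrt(H0/L0)
H0/L0 = 4.81/247.3 = 0.019450
sqrt(0.019450) = 0.139463
xi = 0.085 / 0.139463 = 0.609479
R = 1.6 * xi * H0 = 1.6 * 0.609479 * 4.81
R = 4.6905 m

4.6905


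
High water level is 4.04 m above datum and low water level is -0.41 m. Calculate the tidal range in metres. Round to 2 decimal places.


Tidal range = High water - Low water
Tidal range = 4.04 - (-0.41)
Tidal range = 4.45 m

4.45


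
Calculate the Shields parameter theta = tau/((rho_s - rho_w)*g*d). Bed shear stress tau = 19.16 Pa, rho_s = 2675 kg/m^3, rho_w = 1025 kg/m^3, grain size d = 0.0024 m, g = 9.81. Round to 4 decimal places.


theta = tau / ((rho_s - rho_w) * g * d)
rho_s - rho_w = 2675 - 1025 = 1650
Denominator = 1650 * 9.81 * 0.0024 = 38.847600
theta = 19.16 / 38.847600
theta = 0.4932

0.4932


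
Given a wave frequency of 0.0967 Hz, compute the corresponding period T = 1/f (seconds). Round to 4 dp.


T = 1 / f
T = 1 / 0.0967
T = 10.3413 s

10.3413


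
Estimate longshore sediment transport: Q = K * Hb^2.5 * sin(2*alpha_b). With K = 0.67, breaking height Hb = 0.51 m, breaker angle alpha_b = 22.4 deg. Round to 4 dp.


Q = K * Hb^2.5 * sin(2 * alpha_b)
Hb^2.5 = 0.51^2.5 = 0.185749
sin(2 * 22.4) = sin(44.8) = 0.704634
Q = 0.67 * 0.185749 * 0.704634
Q = 0.0877 m^3/s

0.0877


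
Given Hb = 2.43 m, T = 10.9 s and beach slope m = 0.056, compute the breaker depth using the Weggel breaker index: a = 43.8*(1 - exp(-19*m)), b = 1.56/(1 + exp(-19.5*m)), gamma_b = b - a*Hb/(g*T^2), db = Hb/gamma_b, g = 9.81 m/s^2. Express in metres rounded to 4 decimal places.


a = 43.8 * (1 - exp(-19 * m))
exp(-19 * 0.056) = exp(-1.0640) = 0.345073
a = 43.8 * (1 - 0.345073) = 28.685813
b = 1.56 / (1 + exp(-19.5 * m))
exp(-19.5 * 0.056) = exp(-1.0920) = 0.335545
b = 1.56 / (1 + 0.335545) = 1.168063
Hb / (g * T^2) = 2.43 / (9.81 * 10.9^2) = 2.43 / 1165.5261 = 0.00208490
gamma_b = b - a * Hb/(g*T^2) = 1.168063 - 28.685813 * 0.00208490 = 1.108256
db = Hb / gamma_b = 2.43 / 1.108256
db = 2.1926 m

2.1926


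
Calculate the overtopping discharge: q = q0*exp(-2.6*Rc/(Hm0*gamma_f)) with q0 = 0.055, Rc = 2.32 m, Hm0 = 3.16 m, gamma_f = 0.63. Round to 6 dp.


q = q0 * exp(-2.6 * Rc / (Hm0 * gamma_f))
Exponent = -2.6 * 2.32 / (3.16 * 0.63)
= -2.6 * 2.32 / 1.9908
= -3.029938
exp(-3.029938) = 0.048319
q = 0.055 * 0.048319
q = 0.002658 m^3/s/m

0.002658


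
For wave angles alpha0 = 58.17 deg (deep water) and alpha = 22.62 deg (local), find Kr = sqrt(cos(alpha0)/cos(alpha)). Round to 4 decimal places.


Kr = sqrt(cos(alpha0) / cos(alpha))
cos(58.17) = 0.527401
cos(22.62) = 0.923076
Kr = sqrt(0.527401 / 0.923076)
Kr = sqrt(0.571351)
Kr = 0.7559

0.7559


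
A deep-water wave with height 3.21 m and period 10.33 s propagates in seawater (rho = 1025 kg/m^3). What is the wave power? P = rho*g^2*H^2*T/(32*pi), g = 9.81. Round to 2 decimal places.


P = rho * g^2 * H^2 * T / (32 * pi)
P = 1025 * 9.81^2 * 3.21^2 * 10.33 / (32 * pi)
P = 1025 * 96.2361 * 10.3041 * 10.33 / 100.53096
P = 104441.34 W/m

104441.34


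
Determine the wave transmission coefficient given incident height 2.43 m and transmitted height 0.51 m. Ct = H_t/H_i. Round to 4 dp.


Ct = H_t / H_i
Ct = 0.51 / 2.43
Ct = 0.2099

0.2099


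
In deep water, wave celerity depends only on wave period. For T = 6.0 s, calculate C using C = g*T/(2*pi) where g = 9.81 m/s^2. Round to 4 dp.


We use the deep-water celerity formula:
C = g * T / (2 * pi)
C = 9.81 * 6.0 / (2 * 3.14159...)
C = 58.860000 / 6.283185
C = 9.3679 m/s

9.3679


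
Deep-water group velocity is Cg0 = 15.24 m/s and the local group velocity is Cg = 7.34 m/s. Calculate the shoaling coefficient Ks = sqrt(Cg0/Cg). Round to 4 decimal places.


Ks = sqrt(Cg0 / Cg)
Ks = sqrt(15.24 / 7.34)
Ks = sqrt(2.0763)
Ks = 1.4409

1.4409


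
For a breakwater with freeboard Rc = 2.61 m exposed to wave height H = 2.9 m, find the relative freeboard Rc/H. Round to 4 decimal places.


Relative freeboard = Rc / H
= 2.61 / 2.9
= 0.9000

0.9000


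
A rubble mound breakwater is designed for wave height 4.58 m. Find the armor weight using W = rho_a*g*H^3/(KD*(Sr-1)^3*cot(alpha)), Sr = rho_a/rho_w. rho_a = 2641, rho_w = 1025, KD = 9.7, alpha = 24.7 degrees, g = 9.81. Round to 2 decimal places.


Sr = rho_a / rho_w = 2641 / 1025 = 2.576585
(Sr - 1) = 1.576585
(Sr - 1)^3 = 3.918794
cot(24.7) = 1 / tan(24.7) = 1 / 0.459949 = 2.174156
Numerator = 2641 * 9.81 * 4.58^3 = 2489051.2712
Denominator = 9.7 * 3.918794 * 2.174156 = 82.644679
W = 2489051.2712 / 82.644679
W = 30117.50 N

30117.50


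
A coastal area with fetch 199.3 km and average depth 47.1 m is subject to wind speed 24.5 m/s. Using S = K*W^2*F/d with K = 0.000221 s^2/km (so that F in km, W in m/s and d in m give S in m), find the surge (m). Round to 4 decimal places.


S = K * W^2 * F / d
W^2 = 24.5^2 = 600.25
S = 0.000221 * 600.25 * 199.3 / 47.1
Numerator = 0.000221 * 600.25 * 199.3 = 26.438191
S = 26.438191 / 47.1 = 0.5613 m

0.5613


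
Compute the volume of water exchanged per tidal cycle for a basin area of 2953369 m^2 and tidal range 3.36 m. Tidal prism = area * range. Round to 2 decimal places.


Tidal prism = Area * Tidal range
P = 2953369 * 3.36
P = 9923319.84 m^3

9923319.84


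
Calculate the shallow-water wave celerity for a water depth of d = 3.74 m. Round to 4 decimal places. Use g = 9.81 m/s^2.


Using the shallow-water approximation:
C = sqrt(g * d) = sqrt(9.81 * 3.74)
C = sqrt(36.6894)
C = 6.0572 m/s

6.0572


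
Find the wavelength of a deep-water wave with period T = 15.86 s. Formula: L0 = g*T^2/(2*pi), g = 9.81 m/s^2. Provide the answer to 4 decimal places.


L0 = g * T^2 / (2 * pi)
L0 = 9.81 * 15.86^2 / (2 * pi)
L0 = 9.81 * 251.5396 / 6.28319
L0 = 2467.6035 / 6.28319
L0 = 392.7313 m

392.7313


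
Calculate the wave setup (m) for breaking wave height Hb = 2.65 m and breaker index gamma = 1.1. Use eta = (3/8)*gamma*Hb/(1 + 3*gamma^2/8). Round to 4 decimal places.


eta = (3/8) * gamma * Hb / (1 + 3*gamma^2/8)
Numerator = (3/8) * 1.1 * 2.65 = 1.093125
Denominator = 1 + 3*1.1^2/8 = 1 + 0.453750 = 1.453750
eta = 1.093125 / 1.453750
eta = 0.7519 m

0.7519


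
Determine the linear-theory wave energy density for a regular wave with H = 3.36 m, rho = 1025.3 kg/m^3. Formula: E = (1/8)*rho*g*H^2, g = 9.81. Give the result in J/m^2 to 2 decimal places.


E = (1/8) * rho * g * H^2
E = (1/8) * 1025.3 * 9.81 * 3.36^2
E = 0.125 * 1025.3 * 9.81 * 11.2896
E = 14194.12 J/m^2

14194.12


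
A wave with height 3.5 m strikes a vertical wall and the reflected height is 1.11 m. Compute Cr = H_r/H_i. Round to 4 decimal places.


Cr = H_r / H_i
Cr = 1.11 / 3.5
Cr = 0.3171

0.3171


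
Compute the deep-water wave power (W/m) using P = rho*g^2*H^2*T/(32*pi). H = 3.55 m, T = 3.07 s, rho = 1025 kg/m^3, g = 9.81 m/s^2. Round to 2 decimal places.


P = rho * g^2 * H^2 * T / (32 * pi)
P = 1025 * 9.81^2 * 3.55^2 * 3.07 / (32 * pi)
P = 1025 * 96.2361 * 12.6025 * 3.07 / 100.53096
P = 37962.70 W/m

37962.70


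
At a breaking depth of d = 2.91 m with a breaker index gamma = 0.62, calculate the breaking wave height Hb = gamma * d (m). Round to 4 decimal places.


Hb = gamma * d
Hb = 0.62 * 2.91
Hb = 1.8042 m

1.8042


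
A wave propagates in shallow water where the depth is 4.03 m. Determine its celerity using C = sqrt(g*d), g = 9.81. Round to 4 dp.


Using the shallow-water approximation:
C = sqrt(g * d) = sqrt(9.81 * 4.03)
C = sqrt(39.5343)
C = 6.2876 m/s

6.2876


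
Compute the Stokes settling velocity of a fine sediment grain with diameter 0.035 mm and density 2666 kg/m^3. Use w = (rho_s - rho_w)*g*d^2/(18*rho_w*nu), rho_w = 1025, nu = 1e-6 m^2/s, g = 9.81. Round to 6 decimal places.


w = (rho_s - rho_w) * g * d^2 / (18 * rho_w * nu)
d = 0.035 mm = 0.000035 m
rho_s - rho_w = 2666 - 1025 = 1641
Numerator = 1641 * 9.81 * (0.000035)^2 = 0.000019720307
Denominator = 18 * 1025 * 1e-6 = 0.018450
w = 0.001069 m/s

0.001069


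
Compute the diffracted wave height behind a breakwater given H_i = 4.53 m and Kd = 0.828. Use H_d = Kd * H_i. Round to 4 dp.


H_d = Kd * H_i
H_d = 0.828 * 4.53
H_d = 3.7508 m

3.7508


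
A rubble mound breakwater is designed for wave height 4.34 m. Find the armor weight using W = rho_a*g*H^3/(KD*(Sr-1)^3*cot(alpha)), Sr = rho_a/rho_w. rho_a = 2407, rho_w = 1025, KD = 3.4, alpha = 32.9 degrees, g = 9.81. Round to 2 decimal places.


Sr = rho_a / rho_w = 2407 / 1025 = 2.348293
(Sr - 1) = 1.348293
(Sr - 1)^3 = 2.451052
cot(32.9) = 1 / tan(32.9) = 1 / 0.646929 = 1.545765
Numerator = 2407 * 9.81 * 4.34^3 = 1930253.2226
Denominator = 3.4 * 2.451052 * 1.545765 = 12.881749
W = 1930253.2226 / 12.881749
W = 149844.04 N

149844.04


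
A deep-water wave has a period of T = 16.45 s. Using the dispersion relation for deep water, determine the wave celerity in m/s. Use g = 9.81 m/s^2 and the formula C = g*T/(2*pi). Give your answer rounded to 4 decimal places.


We use the deep-water celerity formula:
C = g * T / (2 * pi)
C = 9.81 * 16.45 / (2 * 3.14159...)
C = 161.374500 / 6.283185
C = 25.6835 m/s

25.6835


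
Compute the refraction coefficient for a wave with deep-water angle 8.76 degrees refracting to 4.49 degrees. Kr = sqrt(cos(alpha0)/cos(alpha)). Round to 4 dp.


Kr = sqrt(cos(alpha0) / cos(alpha))
cos(8.76) = 0.988335
cos(4.49) = 0.996931
Kr = sqrt(0.988335 / 0.996931)
Kr = sqrt(0.991377)
Kr = 0.9957

0.9957


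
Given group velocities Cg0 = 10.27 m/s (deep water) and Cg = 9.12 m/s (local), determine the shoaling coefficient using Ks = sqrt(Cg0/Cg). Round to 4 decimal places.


Ks = sqrt(Cg0 / Cg)
Ks = sqrt(10.27 / 9.12)
Ks = sqrt(1.1261)
Ks = 1.0612

1.0612


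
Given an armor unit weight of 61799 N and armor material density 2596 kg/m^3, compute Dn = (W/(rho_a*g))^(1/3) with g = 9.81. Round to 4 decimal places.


V = W / (rho_a * g)
V = 61799 / (2596 * 9.81)
V = 61799 / 25466.76
V = 2.426653 m^3
Dn = V^(1/3) = 2.426653^(1/3)
Dn = 1.3438 m

1.3438


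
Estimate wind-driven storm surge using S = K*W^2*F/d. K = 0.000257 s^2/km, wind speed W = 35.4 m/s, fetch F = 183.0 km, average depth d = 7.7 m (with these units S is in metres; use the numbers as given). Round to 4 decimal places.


S = K * W^2 * F / d
W^2 = 35.4^2 = 1253.16
S = 0.000257 * 1253.16 * 183.0 / 7.7
Numerator = 0.000257 * 1253.16 * 183.0 = 58.937368
S = 58.937368 / 7.7 = 7.6542 m

7.6542


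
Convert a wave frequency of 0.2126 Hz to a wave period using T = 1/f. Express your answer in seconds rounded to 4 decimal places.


T = 1 / f
T = 1 / 0.2126
T = 4.7037 s

4.7037


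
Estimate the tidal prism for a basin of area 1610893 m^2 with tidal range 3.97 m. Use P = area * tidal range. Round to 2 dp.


Tidal prism = Area * Tidal range
P = 1610893 * 3.97
P = 6395245.21 m^3

6395245.21


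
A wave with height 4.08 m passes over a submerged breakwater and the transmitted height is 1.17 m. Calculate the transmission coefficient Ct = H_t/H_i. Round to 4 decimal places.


Ct = H_t / H_i
Ct = 1.17 / 4.08
Ct = 0.2868

0.2868


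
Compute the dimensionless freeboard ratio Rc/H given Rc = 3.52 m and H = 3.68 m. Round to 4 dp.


Relative freeboard = Rc / H
= 3.52 / 3.68
= 0.9565

0.9565


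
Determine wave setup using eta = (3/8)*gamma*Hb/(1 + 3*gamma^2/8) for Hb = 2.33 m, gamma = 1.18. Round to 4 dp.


eta = (3/8) * gamma * Hb / (1 + 3*gamma^2/8)
Numerator = (3/8) * 1.18 * 2.33 = 1.031025
Denominator = 1 + 3*1.18^2/8 = 1 + 0.522150 = 1.522150
eta = 1.031025 / 1.522150
eta = 0.6773 m

0.6773


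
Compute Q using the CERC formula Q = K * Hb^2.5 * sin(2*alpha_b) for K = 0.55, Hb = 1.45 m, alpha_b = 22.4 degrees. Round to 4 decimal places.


Q = K * Hb^2.5 * sin(2 * alpha_b)
Hb^2.5 = 1.45^2.5 = 2.531745
sin(2 * 22.4) = sin(44.8) = 0.704634
Q = 0.55 * 2.531745 * 0.704634
Q = 0.9812 m^3/s

0.9812


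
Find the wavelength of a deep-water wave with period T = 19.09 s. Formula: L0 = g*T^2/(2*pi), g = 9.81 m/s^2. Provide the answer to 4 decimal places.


L0 = g * T^2 / (2 * pi)
L0 = 9.81 * 19.09^2 / (2 * pi)
L0 = 9.81 * 364.4281 / 6.28319
L0 = 3575.0397 / 6.28319
L0 = 568.9852 m

568.9852


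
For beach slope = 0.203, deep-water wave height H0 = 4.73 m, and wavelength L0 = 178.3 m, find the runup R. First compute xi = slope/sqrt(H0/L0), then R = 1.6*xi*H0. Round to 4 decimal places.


xi = slope / sqrt(H0/L0)
H0/L0 = 4.73/178.3 = 0.026528
sqrt(0.026528) = 0.162875
xi = 0.203 / 0.162875 = 1.246353
R = 1.6 * xi * H0 = 1.6 * 1.246353 * 4.73
R = 9.4324 m

9.4324


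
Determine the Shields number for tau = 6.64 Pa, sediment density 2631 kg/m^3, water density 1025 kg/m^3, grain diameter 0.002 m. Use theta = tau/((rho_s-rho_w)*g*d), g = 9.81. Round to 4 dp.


theta = tau / ((rho_s - rho_w) * g * d)
rho_s - rho_w = 2631 - 1025 = 1606
Denominator = 1606 * 9.81 * 0.002 = 31.509720
theta = 6.64 / 31.509720
theta = 0.2107

0.2107


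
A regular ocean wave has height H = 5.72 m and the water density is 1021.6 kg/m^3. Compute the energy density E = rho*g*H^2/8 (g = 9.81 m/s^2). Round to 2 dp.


E = (1/8) * rho * g * H^2
E = (1/8) * 1021.6 * 9.81 * 5.72^2
E = 0.125 * 1021.6 * 9.81 * 32.7184
E = 40987.55 J/m^2

40987.55


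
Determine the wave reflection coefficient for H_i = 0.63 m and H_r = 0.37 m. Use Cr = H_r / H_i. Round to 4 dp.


Cr = H_r / H_i
Cr = 0.37 / 0.63
Cr = 0.5873

0.5873


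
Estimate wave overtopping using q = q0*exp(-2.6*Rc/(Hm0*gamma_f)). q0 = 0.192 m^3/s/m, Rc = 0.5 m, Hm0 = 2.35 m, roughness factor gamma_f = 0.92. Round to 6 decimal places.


q = q0 * exp(-2.6 * Rc / (Hm0 * gamma_f))
Exponent = -2.6 * 0.5 / (2.35 * 0.92)
= -2.6 * 0.5 / 2.1620
= -0.601295
exp(-0.601295) = 0.548101
q = 0.192 * 0.548101
q = 0.105235 m^3/s/m

0.105235


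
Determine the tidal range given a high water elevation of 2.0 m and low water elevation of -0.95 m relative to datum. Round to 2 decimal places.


Tidal range = High water - Low water
Tidal range = 2.0 - (-0.95)
Tidal range = 2.95 m

2.95


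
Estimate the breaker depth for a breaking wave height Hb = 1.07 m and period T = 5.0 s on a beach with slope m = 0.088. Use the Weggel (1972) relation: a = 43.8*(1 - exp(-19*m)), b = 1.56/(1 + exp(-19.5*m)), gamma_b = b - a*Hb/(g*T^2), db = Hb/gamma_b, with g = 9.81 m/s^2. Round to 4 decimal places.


a = 43.8 * (1 - exp(-19 * m))
exp(-19 * 0.088) = exp(-1.6720) = 0.187871
a = 43.8 * (1 - 0.187871) = 35.571252
b = 1.56 / (1 + exp(-19.5 * m))
exp(-19.5 * 0.088) = exp(-1.7160) = 0.179784
b = 1.56 / (1 + 0.179784) = 1.322276
Hb / (g * T^2) = 1.07 / (9.81 * 5.0^2) = 1.07 / 245.2500 = 0.00436290
gamma_b = b - a * Hb/(g*T^2) = 1.322276 - 35.571252 * 0.00436290 = 1.167082
db = Hb / gamma_b = 1.07 / 1.167082
db = 0.9168 m

0.9168
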